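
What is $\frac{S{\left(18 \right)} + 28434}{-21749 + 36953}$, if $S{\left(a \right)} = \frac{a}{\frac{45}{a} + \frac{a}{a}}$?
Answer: $\frac{33179}{17738} \approx 1.8705$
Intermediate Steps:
$S{\left(a \right)} = \frac{a}{1 + \frac{45}{a}}$ ($S{\left(a \right)} = \frac{a}{\frac{45}{a} + 1} = \frac{a}{1 + \frac{45}{a}}$)
$\frac{S{\left(18 \right)} + 28434}{-21749 + 36953} = \frac{\frac{18^{2}}{45 + 18} + 28434}{-21749 + 36953} = \frac{\frac{324}{63} + 28434}{15204} = \left(324 \cdot \frac{1}{63} + 28434\right) \frac{1}{15204} = \left(\frac{36}{7} + 28434\right) \frac{1}{15204} = \frac{199074}{7} \cdot \frac{1}{15204} = \frac{33179}{17738}$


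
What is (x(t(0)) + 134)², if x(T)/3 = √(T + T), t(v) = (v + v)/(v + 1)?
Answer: 17956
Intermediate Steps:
t(v) = 2*v/(1 + v) (t(v) = (2*v)/(1 + v) = 2*v/(1 + v))
x(T) = 3*√2*√T (x(T) = 3*√(T + T) = 3*√(2*T) = 3*(√2*√T) = 3*√2*√T)
(x(t(0)) + 134)² = (3*√2*√(2*0/(1 + 0)) + 134)² = (3*√2*√(2*0/1) + 134)² = (3*√2*√(2*0*1) + 134)² = (3*√2*√0 + 134)² = (3*√2*0 + 134)² = (0 + 134)² = 134² = 17956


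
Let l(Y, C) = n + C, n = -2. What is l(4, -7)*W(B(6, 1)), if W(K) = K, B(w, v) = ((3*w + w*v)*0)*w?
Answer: 0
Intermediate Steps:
B(w, v) = 0 (B(w, v) = ((3*w + v*w)*0)*w = 0*w = 0)
l(Y, C) = -2 + C
l(4, -7)*W(B(6, 1)) = (-2 - 7)*0 = -9*0 = 0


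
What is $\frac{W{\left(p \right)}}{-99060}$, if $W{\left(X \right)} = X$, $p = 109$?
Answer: $- \frac{109}{99060} \approx -0.0011003$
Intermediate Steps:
$\frac{W{\left(p \right)}}{-99060} = \frac{109}{-99060} = 109 \left(- \frac{1}{99060}\right) = - \frac{109}{99060}$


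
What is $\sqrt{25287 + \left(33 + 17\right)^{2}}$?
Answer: $\sqrt{27787} \approx 166.69$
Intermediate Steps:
$\sqrt{25287 + \left(33 + 17\right)^{2}} = \sqrt{25287 + 50^{2}} = \sqrt{25287 + 2500} = \sqrt{27787}$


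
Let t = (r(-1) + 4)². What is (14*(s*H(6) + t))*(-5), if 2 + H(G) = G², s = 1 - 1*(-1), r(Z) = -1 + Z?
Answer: -5040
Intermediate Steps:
s = 2 (s = 1 + 1 = 2)
t = 4 (t = ((-1 - 1) + 4)² = (-2 + 4)² = 2² = 4)
H(G) = -2 + G²
(14*(s*H(6) + t))*(-5) = (14*(2*(-2 + 6²) + 4))*(-5) = (14*(2*(-2 + 36) + 4))*(-5) = (14*(2*34 + 4))*(-5) = (14*(68 + 4))*(-5) = (14*72)*(-5) = 1008*(-5) = -5040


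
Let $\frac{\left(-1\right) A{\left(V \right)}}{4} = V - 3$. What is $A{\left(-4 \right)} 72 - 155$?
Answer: $1861$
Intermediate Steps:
$A{\left(V \right)} = 12 - 4 V$ ($A{\left(V \right)} = - 4 \left(V - 3\right) = - 4 \left(-3 + V\right) = 12 - 4 V$)
$A{\left(-4 \right)} 72 - 155 = \left(12 - -16\right) 72 - 155 = \left(12 + 16\right) 72 - 155 = 28 \cdot 72 - 155 = 2016 - 155 = 1861$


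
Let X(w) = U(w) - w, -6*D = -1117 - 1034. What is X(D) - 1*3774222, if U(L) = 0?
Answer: -7549161/2 ≈ -3.7746e+6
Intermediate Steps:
D = 717/2 (D = -(-1117 - 1034)/6 = -⅙*(-2151) = 717/2 ≈ 358.50)
X(w) = -w (X(w) = 0 - w = -w)
X(D) - 1*3774222 = -1*717/2 - 1*3774222 = -717/2 - 3774222 = -7549161/2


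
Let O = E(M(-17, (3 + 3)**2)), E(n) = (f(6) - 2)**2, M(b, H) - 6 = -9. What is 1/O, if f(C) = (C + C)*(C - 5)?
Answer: 1/100 ≈ 0.010000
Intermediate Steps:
f(C) = 2*C*(-5 + C) (f(C) = (2*C)*(-5 + C) = 2*C*(-5 + C))
M(b, H) = -3 (M(b, H) = 6 - 9 = -3)
E(n) = 100 (E(n) = (2*6*(-5 + 6) - 2)**2 = (2*6*1 - 2)**2 = (12 - 2)**2 = 10**2 = 100)
O = 100
1/O = 1/100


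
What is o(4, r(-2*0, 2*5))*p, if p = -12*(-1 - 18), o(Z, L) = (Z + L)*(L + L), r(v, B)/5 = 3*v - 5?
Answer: 239400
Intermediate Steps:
r(v, B) = -25 + 15*v (r(v, B) = 5*(3*v - 5) = 5*(-5 + 3*v) = -25 + 15*v)
o(Z, L) = 2*L*(L + Z) (o(Z, L) = (L + Z)*(2*L) = 2*L*(L + Z))
p = 228 (p = -12*(-19) = 228)
o(4, r(-2*0, 2*5))*p = (2*(-25 + 15*(-2*0))*((-25 + 15*(-2*0)) + 4))*228 = (2*(-25 + 15*0)*((-25 + 15*0) + 4))*228 = (2*(-25 + 0)*((-25 + 0) + 4))*228 = (2*(-25)*(-25 + 4))*228 = (2*(-25)*(-21))*228 = 1050*228 = 239400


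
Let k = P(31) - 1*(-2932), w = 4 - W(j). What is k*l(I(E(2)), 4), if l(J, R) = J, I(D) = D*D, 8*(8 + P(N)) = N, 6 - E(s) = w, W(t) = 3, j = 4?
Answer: 585575/8 ≈ 73197.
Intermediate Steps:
w = 1 (w = 4 - 1*3 = 4 - 3 = 1)
E(s) = 5 (E(s) = 6 - 1*1 = 6 - 1 = 5)
P(N) = -8 + N/8
I(D) = D**2
k = 23423/8 (k = (-8 + (1/8)*31) - 1*(-2932) = (-8 + 31/8) + 2932 = -33/8 + 2932 = 23423/8 ≈ 2927.9)
k*l(I(E(2)), 4) = (23423/8)*5**2 = (23423/8)*25 = 585575/8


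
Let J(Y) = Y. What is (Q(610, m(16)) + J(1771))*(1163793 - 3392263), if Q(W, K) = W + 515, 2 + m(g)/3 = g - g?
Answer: -6453649120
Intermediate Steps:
m(g) = -6 (m(g) = -6 + 3*(g - g) = -6 + 3*0 = -6 + 0 = -6)
Q(W, K) = 515 + W
(Q(610, m(16)) + J(1771))*(1163793 - 3392263) = ((515 + 610) + 1771)*(1163793 - 3392263) = (1125 + 1771)*(-2228470) = 2896*(-2228470) = -6453649120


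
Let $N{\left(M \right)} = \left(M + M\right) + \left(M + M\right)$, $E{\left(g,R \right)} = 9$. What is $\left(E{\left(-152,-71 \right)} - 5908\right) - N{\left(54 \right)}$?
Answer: $-6115$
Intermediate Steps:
$N{\left(M \right)} = 4 M$ ($N{\left(M \right)} = 2 M + 2 M = 4 M$)
$\left(E{\left(-152,-71 \right)} - 5908\right) - N{\left(54 \right)} = \left(9 - 5908\right) - 4 \cdot 54 = \left(9 - 5908\right) - 216 = -5899 - 216 = -6115$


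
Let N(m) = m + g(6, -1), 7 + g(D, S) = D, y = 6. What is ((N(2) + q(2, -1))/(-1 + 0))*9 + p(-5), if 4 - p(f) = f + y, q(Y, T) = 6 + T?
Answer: -51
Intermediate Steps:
g(D, S) = -7 + D
p(f) = -2 - f (p(f) = 4 - (f + 6) = 4 - (6 + f) = 4 + (-6 - f) = -2 - f)
N(m) = -1 + m (N(m) = m + (-7 + 6) = m - 1 = -1 + m)
((N(2) + q(2, -1))/(-1 + 0))*9 + p(-5) = (((-1 + 2) + (6 - 1))/(-1 + 0))*9 + (-2 - 1*(-5)) = ((1 + 5)/(-1))*9 + (-2 + 5) = (6*(-1))*9 + 3 = -6*9 + 3 = -54 + 3 = -51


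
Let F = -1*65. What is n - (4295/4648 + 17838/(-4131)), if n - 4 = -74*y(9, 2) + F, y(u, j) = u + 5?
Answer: -2333133973/2133432 ≈ -1093.6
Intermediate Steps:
y(u, j) = 5 + u
F = -65
n = -1097 (n = 4 + (-74*(5 + 9) - 65) = 4 + (-74*14 - 65) = 4 + (-1036 - 65) = 4 - 1101 = -1097)
n - (4295/4648 + 17838/(-4131)) = -1097 - (4295/4648 + 17838/(-4131)) = -1097 - (4295*(1/4648) + 17838*(-1/4131)) = -1097 - (4295/4648 - 1982/459) = -1097 - 1*(-7240931/2133432) = -1097 + 7240931/2133432 = -2333133973/2133432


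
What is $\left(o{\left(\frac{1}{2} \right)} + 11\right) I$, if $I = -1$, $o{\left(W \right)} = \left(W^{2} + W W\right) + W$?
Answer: $-12$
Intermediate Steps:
$o{\left(W \right)} = W + 2 W^{2}$ ($o{\left(W \right)} = \left(W^{2} + W^{2}\right) + W = 2 W^{2} + W = W + 2 W^{2}$)
$\left(o{\left(\frac{1}{2} \right)} + 11\right) I = \left(\frac{1 + \frac{2}{2}}{2} + 11\right) \left(-1\right) = \left(\frac{1 + 2 \cdot \frac{1}{2}}{2} + 11\right) \left(-1\right) = \left(\frac{1 + 1}{2} + 11\right) \left(-1\right) = \left(\frac{1}{2} \cdot 2 + 11\right) \left(-1\right) = \left(1 + 11\right) \left(-1\right) = 12 \left(-1\right) = -12$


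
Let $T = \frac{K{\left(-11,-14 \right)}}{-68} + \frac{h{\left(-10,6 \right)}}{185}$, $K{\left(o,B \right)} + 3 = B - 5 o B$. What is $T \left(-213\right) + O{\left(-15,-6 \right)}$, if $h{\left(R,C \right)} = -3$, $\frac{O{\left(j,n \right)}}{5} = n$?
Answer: $- \frac{31345683}{12580} \approx -2491.7$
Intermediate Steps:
$K{\left(o,B \right)} = -3 + B - 5 B o$ ($K{\left(o,B \right)} = -3 - \left(- B + 5 o B\right) = -3 - \left(- B + 5 B o\right) = -3 + B - 5 B o$)
$O{\left(j,n \right)} = 5 n$
$T = \frac{145391}{12580}$ ($T = \frac{-3 - 14 - \left(-70\right) \left(-11\right)}{-68} - \frac{3}{185} = \left(-3 - 14 - 770\right) \left(- \frac{1}{68}\right) - \frac{3}{185} = \left(-787\right) \left(- \frac{1}{68}\right) - \frac{3}{185} = \frac{787}{68} - \frac{3}{185} = \frac{145391}{12580} \approx 11.557$)
$T \left(-213\right) + O{\left(-15,-6 \right)} = \frac{145391}{12580} \left(-213\right) + 5 \left(-6\right) = - \frac{30968283}{12580} - 30 = - \frac{31345683}{12580}$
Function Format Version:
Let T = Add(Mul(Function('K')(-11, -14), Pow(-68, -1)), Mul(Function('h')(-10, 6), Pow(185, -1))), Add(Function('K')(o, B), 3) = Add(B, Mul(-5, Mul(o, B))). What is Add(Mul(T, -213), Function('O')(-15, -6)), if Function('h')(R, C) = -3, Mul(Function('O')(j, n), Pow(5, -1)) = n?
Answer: Rational(-31345683, 12580) ≈ -2491.7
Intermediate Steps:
Function('K')(o, B) = Add(-3, B, Mul(-5, B, o)) (Function('K')(o, B) = Add(-3, Add(B, Mul(-5, Mul(o, B)))) = Add(-3, Add(B, Mul(-5, Mul(B, o)))) = Add(-3, Add(B, Mul(-5, B, o))) = Add(-3, B, Mul(-5, B, o)))
Function('O')(j, n) = Mul(5, n)
T = Rational(145391, 12580) (T = Add(Mul(Add(-3, -14, Mul(-5, -14, -11)), Pow(-68, -1)), Mul(-3, Pow(185, -1))) = Add(Mul(Add(-3, -14, -770), Rational(-1, 68)), Mul(-3, Rational(1, 185))) = Add(Mul(-787, Rational(-1, 68)), Rational(-3, 185)) = Add(Rational(787, 68), Rational(-3, 185)) = Rational(145391, 12580) ≈ 11.557)
Add(Mul(T, -213), Function('O')(-15, -6)) = Add(Mul(Rational(145391, 12580), -213), Mul(5, -6)) = Add(Rational(-30968283, 12580), -30) = Rational(-31345683, 12580)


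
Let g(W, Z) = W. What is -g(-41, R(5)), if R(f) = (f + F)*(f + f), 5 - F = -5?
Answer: 41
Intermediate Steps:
F = 10 (F = 5 - 1*(-5) = 5 + 5 = 10)
R(f) = 2*f*(10 + f) (R(f) = (f + 10)*(f + f) = (10 + f)*(2*f) = 2*f*(10 + f))
-g(-41, R(5)) = -1*(-41) = 41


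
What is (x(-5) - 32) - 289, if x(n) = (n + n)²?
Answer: -221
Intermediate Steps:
x(n) = 4*n² (x(n) = (2*n)² = 4*n²)
(x(-5) - 32) - 289 = (4*(-5)² - 32) - 289 = (4*25 - 32) - 289 = (100 - 32) - 289 = 68 - 289 = -221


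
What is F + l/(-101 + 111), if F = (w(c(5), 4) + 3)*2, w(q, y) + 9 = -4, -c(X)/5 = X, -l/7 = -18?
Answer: -37/5 ≈ -7.4000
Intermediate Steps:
l = 126 (l = -7*(-18) = 126)
c(X) = -5*X
w(q, y) = -13 (w(q, y) = -9 - 4 = -13)
F = -20 (F = (-13 + 3)*2 = -10*2 = -20)
F + l/(-101 + 111) = -20 + 126/(-101 + 111) = -20 + 126/10 = -20 + 126*(⅒) = -20 + 63/5 = -37/5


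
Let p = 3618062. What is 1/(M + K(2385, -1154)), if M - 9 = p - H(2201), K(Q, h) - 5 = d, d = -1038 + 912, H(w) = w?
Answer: 1/3615749 ≈ 2.7657e-7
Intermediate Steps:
d = -126
K(Q, h) = -121 (K(Q, h) = 5 - 126 = -121)
M = 3615870 (M = 9 + (3618062 - 1*2201) = 9 + (3618062 - 2201) = 9 + 3615861 = 3615870)
1/(M + K(2385, -1154)) = 1/(3615870 - 121) = 1/3615749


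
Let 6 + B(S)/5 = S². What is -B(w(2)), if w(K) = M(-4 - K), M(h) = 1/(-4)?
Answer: 475/16 ≈ 29.688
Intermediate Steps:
M(h) = -¼
w(K) = -¼
B(S) = -30 + 5*S²
-B(w(2)) = -(-30 + 5*(-¼)²) = -(-30 + 5*(1/16)) = -(-30 + 5/16) = -1*(-475/16) = 475/16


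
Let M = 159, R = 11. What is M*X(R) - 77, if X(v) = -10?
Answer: -1667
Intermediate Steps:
M*X(R) - 77 = 159*(-10) - 77 = -1590 - 77 = -1667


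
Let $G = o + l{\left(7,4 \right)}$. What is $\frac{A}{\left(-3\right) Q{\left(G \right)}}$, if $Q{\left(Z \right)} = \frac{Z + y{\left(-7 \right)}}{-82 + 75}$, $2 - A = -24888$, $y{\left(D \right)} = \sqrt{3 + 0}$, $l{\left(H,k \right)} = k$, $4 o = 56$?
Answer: $\frac{348460}{107} - \frac{174230 \sqrt{3}}{963} \approx 2943.3$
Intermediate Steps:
$o = 14$ ($o = \frac{1}{4} \cdot 56 = 14$)
$y{\left(D \right)} = \sqrt{3}$
$A = 24890$ ($A = 2 - -24888 = 2 + 24888 = 24890$)
$G = 18$ ($G = 14 + 4 = 18$)
$Q{\left(Z \right)} = - \frac{Z}{7} - \frac{\sqrt{3}}{7}$ ($Q{\left(Z \right)} = \frac{Z + \sqrt{3}}{-82 + 75} = \frac{Z + \sqrt{3}}{-7} = \left(Z + \sqrt{3}\right) \left(- \frac{1}{7}\right) = - \frac{Z}{7} - \frac{\sqrt{3}}{7}$)
$\frac{A}{\left(-3\right) Q{\left(G \right)}} = \frac{24890}{\left(-3\right) \left(\left(- \frac{1}{7}\right) 18 - \frac{\sqrt{3}}{7}\right)} = \frac{24890}{\left(-3\right) \left(- \frac{18}{7} - \frac{\sqrt{3}}{7}\right)} = \frac{24890}{\frac{54}{7} + \frac{3 \sqrt{3}}{7}}$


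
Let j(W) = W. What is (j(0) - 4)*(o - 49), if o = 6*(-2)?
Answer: 244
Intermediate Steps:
o = -12
(j(0) - 4)*(o - 49) = (0 - 4)*(-12 - 49) = -4*(-61) = 244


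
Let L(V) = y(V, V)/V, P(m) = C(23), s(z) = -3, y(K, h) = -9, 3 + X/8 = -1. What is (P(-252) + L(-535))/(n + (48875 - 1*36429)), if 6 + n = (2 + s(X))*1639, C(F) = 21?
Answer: 11244/5778535 ≈ 0.0019458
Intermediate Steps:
X = -32 (X = -24 + 8*(-1) = -24 - 8 = -32)
P(m) = 21
n = -1645 (n = -6 + (2 - 3)*1639 = -6 - 1*1639 = -6 - 1639 = -1645)
L(V) = -9/V
(P(-252) + L(-535))/(n + (48875 - 1*36429)) = (21 - 9/(-535))/(-1645 + (48875 - 1*36429)) = (21 - 9*(-1/535))/(-1645 + (48875 - 36429)) = (21 + 9/535)/(-1645 + 12446) = (11244/535)/10801 = (11244/535)*(1/10801) = 11244/5778535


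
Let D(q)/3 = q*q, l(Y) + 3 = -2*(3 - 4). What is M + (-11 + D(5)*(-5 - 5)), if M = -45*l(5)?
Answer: -716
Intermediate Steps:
l(Y) = -1 (l(Y) = -3 - 2*(3 - 4) = -3 - 2*(-1) = -3 + 2 = -1)
D(q) = 3*q² (D(q) = 3*(q*q) = 3*q²)
M = 45 (M = -45*(-1) = 45)
M + (-11 + D(5)*(-5 - 5)) = 45 + (-11 + (3*5²)*(-5 - 5)) = 45 + (-11 + (3*25)*(-10)) = 45 + (-11 + 75*(-10)) = 45 + (-11 - 750) = 45 - 761 = -716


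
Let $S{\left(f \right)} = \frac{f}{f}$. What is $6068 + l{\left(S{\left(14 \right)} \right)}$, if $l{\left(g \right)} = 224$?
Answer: $6292$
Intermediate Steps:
$S{\left(f \right)} = 1$
$6068 + l{\left(S{\left(14 \right)} \right)} = 6068 + 224 = 6292$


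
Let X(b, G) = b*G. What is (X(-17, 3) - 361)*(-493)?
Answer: 203116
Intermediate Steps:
X(b, G) = G*b
(X(-17, 3) - 361)*(-493) = (3*(-17) - 361)*(-493) = (-51 - 361)*(-493) = -412*(-493) = 203116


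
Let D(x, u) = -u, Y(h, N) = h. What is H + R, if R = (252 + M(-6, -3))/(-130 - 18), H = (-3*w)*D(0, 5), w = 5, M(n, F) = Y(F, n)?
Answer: 10851/148 ≈ 73.318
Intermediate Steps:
M(n, F) = F
H = 75 (H = (-3*5)*(-1*5) = -15*(-5) = 75)
R = -249/148 (R = (252 - 3)/(-130 - 18) = 249/(-148) = 249*(-1/148) = -249/148 ≈ -1.6824)
H + R = 75 - 249/148 = 10851/148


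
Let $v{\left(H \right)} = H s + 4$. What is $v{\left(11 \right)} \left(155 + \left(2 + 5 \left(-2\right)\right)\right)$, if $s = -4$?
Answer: $-5880$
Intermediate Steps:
$v{\left(H \right)} = 4 - 4 H$ ($v{\left(H \right)} = H \left(-4\right) + 4 = - 4 H + 4 = 4 - 4 H$)
$v{\left(11 \right)} \left(155 + \left(2 + 5 \left(-2\right)\right)\right) = \left(4 - 44\right) \left(155 + \left(2 + 5 \left(-2\right)\right)\right) = \left(4 - 44\right) \left(155 + \left(2 - 10\right)\right) = - 40 \left(155 - 8\right) = \left(-40\right) 147 = -5880$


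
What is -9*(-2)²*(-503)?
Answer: 18108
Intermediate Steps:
-9*(-2)²*(-503) = -9*4*(-503) = -36*(-503) = 18108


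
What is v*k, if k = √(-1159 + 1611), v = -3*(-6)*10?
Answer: 360*√113 ≈ 3826.9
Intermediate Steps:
v = 180 (v = 18*10 = 180)
k = 2*√113 (k = √452 = 2*√113 ≈ 21.260)
v*k = 180*(2*√113) = 360*√113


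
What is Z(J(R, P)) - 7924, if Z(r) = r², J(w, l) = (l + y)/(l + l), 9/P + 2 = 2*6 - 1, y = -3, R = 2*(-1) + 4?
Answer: -7923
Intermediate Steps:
R = 2 (R = -2 + 4 = 2)
P = 1 (P = 9/(-2 + (2*6 - 1)) = 9/(-2 + (12 - 1)) = 9/(-2 + 11) = 9/9 = 9*(⅑) = 1)
J(w, l) = (-3 + l)/(2*l) (J(w, l) = (l - 3)/(l + l) = (-3 + l)/((2*l)) = (-3 + l)*(1/(2*l)) = (-3 + l)/(2*l))
Z(J(R, P)) - 7924 = ((½)*(-3 + 1)/1)² - 7924 = ((½)*1*(-2))² - 7924 = (-1)² - 7924 = 1 - 7924 = -7923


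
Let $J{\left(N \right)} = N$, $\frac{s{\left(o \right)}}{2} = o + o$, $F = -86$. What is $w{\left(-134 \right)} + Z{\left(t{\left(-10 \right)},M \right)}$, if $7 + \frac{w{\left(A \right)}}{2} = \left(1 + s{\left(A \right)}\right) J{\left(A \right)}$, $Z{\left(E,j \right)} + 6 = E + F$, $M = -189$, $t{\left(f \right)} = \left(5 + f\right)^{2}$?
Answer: $143299$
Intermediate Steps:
$s{\left(o \right)} = 4 o$ ($s{\left(o \right)} = 2 \left(o + o\right) = 2 \cdot 2 o = 4 o$)
$Z{\left(E,j \right)} = -92 + E$ ($Z{\left(E,j \right)} = -6 + \left(E - 86\right) = -6 + \left(-86 + E\right) = -92 + E$)
$w{\left(A \right)} = -14 + 2 A \left(1 + 4 A\right)$ ($w{\left(A \right)} = -14 + 2 \left(1 + 4 A\right) A = -14 + 2 A \left(1 + 4 A\right)$)
$w{\left(-134 \right)} + Z{\left(t{\left(-10 \right)},M \right)} = \left(-14 + 2 \left(-134\right) + 8 \left(-134\right)^{2}\right) - \left(92 - \left(5 - 10\right)^{2}\right) = \left(-14 - 268 + 8 \cdot 17956\right) - \left(92 - \left(-5\right)^{2}\right) = \left(-14 - 268 + 143648\right) + \left(-92 + 25\right) = 143366 - 67 = 143299$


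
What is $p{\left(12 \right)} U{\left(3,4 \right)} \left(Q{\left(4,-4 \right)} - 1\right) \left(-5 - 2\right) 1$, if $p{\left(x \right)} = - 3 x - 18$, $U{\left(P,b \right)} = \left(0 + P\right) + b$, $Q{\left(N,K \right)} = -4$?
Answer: $-13230$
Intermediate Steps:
$U{\left(P,b \right)} = P + b$
$p{\left(x \right)} = -18 - 3 x$
$p{\left(12 \right)} U{\left(3,4 \right)} \left(Q{\left(4,-4 \right)} - 1\right) \left(-5 - 2\right) 1 = \left(-18 - 36\right) \left(3 + 4\right) \left(-4 - 1\right) \left(-5 - 2\right) 1 = \left(-18 - 36\right) 7 \left(\left(-5\right) \left(-7\right)\right) 1 = - 54 \cdot 7 \cdot 35 \cdot 1 = - 54 \cdot 245 \cdot 1 = \left(-54\right) 245 = -13230$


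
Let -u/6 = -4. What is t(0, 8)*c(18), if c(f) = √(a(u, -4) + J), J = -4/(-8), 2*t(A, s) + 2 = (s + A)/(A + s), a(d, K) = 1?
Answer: -√6/4 ≈ -0.61237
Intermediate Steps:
u = 24 (u = -6*(-4) = 24)
t(A, s) = -½ (t(A, s) = -1 + ((s + A)/(A + s))/2 = -1 + ((A + s)/(A + s))/2 = -1 + (½)*1 = -1 + ½ = -½)
J = ½ (J = -4*(-⅛) = ½ ≈ 0.50000)
c(f) = √6/2 (c(f) = √(1 + ½) = √(3/2) = √6/2)
t(0, 8)*c(18) = -√6/4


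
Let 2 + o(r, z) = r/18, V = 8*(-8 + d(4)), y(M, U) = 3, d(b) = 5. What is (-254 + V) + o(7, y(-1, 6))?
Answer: -5033/18 ≈ -279.61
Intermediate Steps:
V = -24 (V = 8*(-8 + 5) = 8*(-3) = -24)
o(r, z) = -2 + r/18
(-254 + V) + o(7, y(-1, 6)) = (-254 - 24) + (-2 + (1/18)*7) = -278 + (-2 + 7/18) = -278 - 29/18 = -5033/18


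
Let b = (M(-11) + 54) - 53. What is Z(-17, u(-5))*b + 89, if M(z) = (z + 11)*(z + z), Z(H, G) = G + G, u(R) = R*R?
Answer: 139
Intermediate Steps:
u(R) = R²
Z(H, G) = 2*G
M(z) = 2*z*(11 + z) (M(z) = (11 + z)*(2*z) = 2*z*(11 + z))
b = 1 (b = (2*(-11)*(11 - 11) + 54) - 53 = (2*(-11)*0 + 54) - 53 = (0 + 54) - 53 = 54 - 53 = 1)
Z(-17, u(-5))*b + 89 = (2*(-5)²)*1 + 89 = (2*25)*1 + 89 = 50*1 + 89 = 50 + 89 = 139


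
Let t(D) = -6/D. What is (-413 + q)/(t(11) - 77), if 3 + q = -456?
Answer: 9592/853 ≈ 11.245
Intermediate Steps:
q = -459 (q = -3 - 456 = -459)
(-413 + q)/(t(11) - 77) = (-413 - 459)/(-6/11 - 77) = -872/(-6*1/11 - 77) = -872/(-6/11 - 77) = -872/(-853/11) = -872*(-11/853) = 9592/853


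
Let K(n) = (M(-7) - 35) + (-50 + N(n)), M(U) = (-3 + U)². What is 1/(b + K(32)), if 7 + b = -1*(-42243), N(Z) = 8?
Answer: 1/42259 ≈ 2.3664e-5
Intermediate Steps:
b = 42236 (b = -7 - 1*(-42243) = -7 + 42243 = 42236)
K(n) = 23 (K(n) = ((-3 - 7)² - 35) + (-50 + 8) = ((-10)² - 35) - 42 = (100 - 35) - 42 = 65 - 42 = 23)
1/(b + K(32)) = 1/(42236 + 23) = 1/42259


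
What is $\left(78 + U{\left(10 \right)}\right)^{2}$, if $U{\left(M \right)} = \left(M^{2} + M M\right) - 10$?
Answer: $71824$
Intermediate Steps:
$U{\left(M \right)} = -10 + 2 M^{2}$ ($U{\left(M \right)} = \left(M^{2} + M^{2}\right) - 10 = 2 M^{2} - 10 = -10 + 2 M^{2}$)
$\left(78 + U{\left(10 \right)}\right)^{2} = \left(78 - \left(10 - 2 \cdot 10^{2}\right)\right)^{2} = \left(78 + \left(-10 + 2 \cdot 100\right)\right)^{2} = \left(78 + \left(-10 + 200\right)\right)^{2} = \left(78 + 190\right)^{2} = 268^{2} = 71824$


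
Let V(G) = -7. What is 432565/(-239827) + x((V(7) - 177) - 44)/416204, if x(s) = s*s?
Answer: -5984575589/3564891311 ≈ -1.6788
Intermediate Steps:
x(s) = s²
432565/(-239827) + x((V(7) - 177) - 44)/416204 = 432565/(-239827) + ((-7 - 177) - 44)²/416204 = 432565*(-1/239827) + (-184 - 44)²*(1/416204) = -61795/34261 + (-228)²*(1/416204) = -61795/34261 + 51984*(1/416204) = -61795/34261 + 12996/104051 = -5984575589/3564891311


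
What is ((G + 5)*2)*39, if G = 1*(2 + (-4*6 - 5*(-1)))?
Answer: -936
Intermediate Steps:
G = -17 (G = 1*(2 + (-24 + 5)) = 1*(2 - 19) = 1*(-17) = -17)
((G + 5)*2)*39 = ((-17 + 5)*2)*39 = -12*2*39 = -24*39 = -936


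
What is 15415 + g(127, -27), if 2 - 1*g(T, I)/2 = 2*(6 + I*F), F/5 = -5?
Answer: 12695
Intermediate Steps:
F = -25 (F = 5*(-5) = -25)
g(T, I) = -20 + 100*I (g(T, I) = 4 - 4*(6 + I*(-25)) = 4 - 4*(6 - 25*I) = 4 - 2*(12 - 50*I) = 4 + (-24 + 100*I) = -20 + 100*I)
15415 + g(127, -27) = 15415 + (-20 + 100*(-27)) = 15415 + (-20 - 2700) = 15415 - 2720 = 12695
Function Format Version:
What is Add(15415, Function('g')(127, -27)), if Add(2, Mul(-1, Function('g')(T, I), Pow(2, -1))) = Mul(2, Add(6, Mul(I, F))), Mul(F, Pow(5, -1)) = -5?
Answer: 12695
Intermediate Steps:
F = -25 (F = Mul(5, -5) = -25)
Function('g')(T, I) = Add(-20, Mul(100, I)) (Function('g')(T, I) = Add(4, Mul(-2, Mul(2, Add(6, Mul(I, -25))))) = Add(4, Mul(-2, Mul(2, Add(6, Mul(-25, I))))) = Add(4, Mul(-2, Add(12, Mul(-50, I)))) = Add(4, Add(-24, Mul(100, I))) = Add(-20, Mul(100, I)))
Add(15415, Function('g')(127, -27)) = Add(15415, Add(-20, Mul(100, -27))) = Add(15415, Add(-20, -2700)) = Add(15415, -2720) = 12695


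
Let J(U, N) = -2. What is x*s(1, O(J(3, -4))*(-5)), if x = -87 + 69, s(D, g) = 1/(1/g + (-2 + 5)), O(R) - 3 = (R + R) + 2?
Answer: -45/7 ≈ -6.4286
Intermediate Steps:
O(R) = 5 + 2*R (O(R) = 3 + ((R + R) + 2) = 3 + (2*R + 2) = 3 + (2 + 2*R) = 5 + 2*R)
s(D, g) = 1/(3 + 1/g) (s(D, g) = 1/(1/g + 3) = 1/(3 + 1/g))
x = -18
x*s(1, O(J(3, -4))*(-5)) = -18*(5 + 2*(-2))*(-5)/(1 + 3*((5 + 2*(-2))*(-5))) = -18*(5 - 4)*(-5)/(1 + 3*((5 - 4)*(-5))) = -18*1*(-5)/(1 + 3*(1*(-5))) = -(-90)/(1 + 3*(-5)) = -(-90)/(1 - 15) = -(-90)/(-14) = -(-90)*(-1)/14 = -18*5/14 = -45/7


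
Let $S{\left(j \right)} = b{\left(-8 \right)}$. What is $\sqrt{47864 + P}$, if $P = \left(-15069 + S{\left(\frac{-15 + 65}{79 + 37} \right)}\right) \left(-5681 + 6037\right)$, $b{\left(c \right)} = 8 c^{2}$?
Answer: $18 i \sqrt{15847} \approx 2265.9 i$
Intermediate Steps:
$S{\left(j \right)} = 512$ ($S{\left(j \right)} = 8 \left(-8\right)^{2} = 8 \cdot 64 = 512$)
$P = -5182292$ ($P = \left(-15069 + 512\right) \left(-5681 + 6037\right) = \left(-14557\right) 356 = -5182292$)
$\sqrt{47864 + P} = \sqrt{47864 - 5182292} = \sqrt{-5134428} = 18 i \sqrt{15847}$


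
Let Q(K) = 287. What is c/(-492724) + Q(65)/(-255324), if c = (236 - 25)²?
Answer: -1438586449/15725532822 ≈ -0.091481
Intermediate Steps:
c = 44521 (c = 211² = 44521)
c/(-492724) + Q(65)/(-255324) = 44521/(-492724) + 287/(-255324) = 44521*(-1/492724) + 287*(-1/255324) = -44521/492724 - 287/255324 = -1438586449/15725532822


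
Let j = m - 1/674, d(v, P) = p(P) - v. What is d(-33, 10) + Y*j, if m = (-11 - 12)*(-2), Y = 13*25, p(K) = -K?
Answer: 10091477/674 ≈ 14973.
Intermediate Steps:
Y = 325
d(v, P) = -P - v
m = 46 (m = -23*(-2) = 46)
j = 31003/674 (j = 46 - 1/674 = 31003/674 ≈ 45.999)
d(-33, 10) + Y*j = (-1*10 - 1*(-33)) + 325*(31003/674) = (-10 + 33) + 10075975/674 = 23 + 10075975/674 = 10091477/674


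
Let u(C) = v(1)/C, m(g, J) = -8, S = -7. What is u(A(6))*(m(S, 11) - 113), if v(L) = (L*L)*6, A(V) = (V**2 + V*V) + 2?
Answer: -363/37 ≈ -9.8108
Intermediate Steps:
A(V) = 2 + 2*V**2 (A(V) = (V**2 + V**2) + 2 = 2*V**2 + 2 = 2 + 2*V**2)
v(L) = 6*L**2 (v(L) = L**2*6 = 6*L**2)
u(C) = 6/C (u(C) = (6*1**2)/C = (6*1)/C = 6/C)
u(A(6))*(m(S, 11) - 113) = (6/(2 + 2*6**2))*(-8 - 113) = (6/(2 + 2*36))*(-121) = (6/(2 + 72))*(-121) = (6/74)*(-121) = (6*(1/74))*(-121) = (3/37)*(-121) = -363/37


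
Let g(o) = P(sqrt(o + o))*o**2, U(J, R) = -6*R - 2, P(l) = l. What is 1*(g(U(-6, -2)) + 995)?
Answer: 995 + 200*sqrt(5) ≈ 1442.2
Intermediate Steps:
U(J, R) = -2 - 6*R
g(o) = sqrt(2)*o**(5/2) (g(o) = sqrt(o + o)*o**2 = sqrt(2*o)*o**2 = (sqrt(2)*sqrt(o))*o**2 = sqrt(2)*o**(5/2))
1*(g(U(-6, -2)) + 995) = 1*(sqrt(2)*(-2 - 6*(-2))**(5/2) + 995) = 1*(sqrt(2)*(-2 + 12)**(5/2) + 995) = 1*(sqrt(2)*10**(5/2) + 995) = 1*(sqrt(2)*(100*sqrt(10)) + 995) = 1*(200*sqrt(5) + 995) = 1*(995 + 200*sqrt(5)) = 995 + 200*sqrt(5)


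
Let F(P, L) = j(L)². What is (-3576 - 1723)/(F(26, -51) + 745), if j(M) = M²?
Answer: -5299/6765946 ≈ -0.00078319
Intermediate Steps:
F(P, L) = L⁴ (F(P, L) = (L²)² = L⁴)
(-3576 - 1723)/(F(26, -51) + 745) = (-3576 - 1723)/((-51)⁴ + 745) = -5299/(6765201 + 745) = -5299/6765946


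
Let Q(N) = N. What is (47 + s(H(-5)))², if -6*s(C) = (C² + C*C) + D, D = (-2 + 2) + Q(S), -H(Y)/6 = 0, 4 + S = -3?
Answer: 83521/36 ≈ 2320.0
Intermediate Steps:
S = -7 (S = -4 - 3 = -7)
H(Y) = 0 (H(Y) = -6*0 = 0)
D = -7 (D = (-2 + 2) - 7 = 0 - 7 = -7)
s(C) = 7/6 - C²/3 (s(C) = -((C² + C*C) - 7)/6 = -((C² + C²) - 7)/6 = -(2*C² - 7)/6 = -(-7 + 2*C²)/6 = 7/6 - C²/3)
(47 + s(H(-5)))² = (47 + (7/6 - ⅓*0²))² = (47 + (7/6 - ⅓*0))² = (47 + (7/6 + 0))² = (47 + 7/6)² = (289/6)² = 83521/36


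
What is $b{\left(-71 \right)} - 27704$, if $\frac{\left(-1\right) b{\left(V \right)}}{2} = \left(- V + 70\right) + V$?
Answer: $-27844$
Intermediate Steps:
$b{\left(V \right)} = -140$ ($b{\left(V \right)} = - 2 \left(\left(- V + 70\right) + V\right) = - 2 \left(\left(70 - V\right) + V\right) = \left(-2\right) 70 = -140$)
$b{\left(-71 \right)} - 27704 = -140 - 27704 = -27844$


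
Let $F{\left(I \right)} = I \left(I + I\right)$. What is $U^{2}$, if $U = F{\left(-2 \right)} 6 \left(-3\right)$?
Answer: $20736$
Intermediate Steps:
$F{\left(I \right)} = 2 I^{2}$ ($F{\left(I \right)} = I 2 I = 2 I^{2}$)
$U = -144$ ($U = 2 \left(-2\right)^{2} \cdot 6 \left(-3\right) = 2 \cdot 4 \cdot 6 \left(-3\right) = 8 \cdot 6 \left(-3\right) = 48 \left(-3\right) = -144$)
$U^{2} = \left(-144\right)^{2} = 20736$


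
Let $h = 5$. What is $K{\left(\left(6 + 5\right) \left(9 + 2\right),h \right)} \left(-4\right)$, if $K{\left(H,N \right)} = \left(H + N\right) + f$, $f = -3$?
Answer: $-492$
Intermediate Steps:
$K{\left(H,N \right)} = -3 + H + N$ ($K{\left(H,N \right)} = \left(H + N\right) - 3 = -3 + H + N$)
$K{\left(\left(6 + 5\right) \left(9 + 2\right),h \right)} \left(-4\right) = \left(-3 + \left(6 + 5\right) \left(9 + 2\right) + 5\right) \left(-4\right) = \left(-3 + 11 \cdot 11 + 5\right) \left(-4\right) = \left(-3 + 121 + 5\right) \left(-4\right) = 123 \left(-4\right) = -492$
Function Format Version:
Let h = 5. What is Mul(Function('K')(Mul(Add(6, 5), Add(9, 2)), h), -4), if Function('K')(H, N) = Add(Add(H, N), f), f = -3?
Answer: -492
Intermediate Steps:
Function('K')(H, N) = Add(-3, H, N) (Function('K')(H, N) = Add(Add(H, N), -3) = Add(-3, H, N))
Mul(Function('K')(Mul(Add(6, 5), Add(9, 2)), h), -4) = Mul(Add(-3, Mul(Add(6, 5), Add(9, 2)), 5), -4) = Mul(Add(-3, Mul(11, 11), 5), -4) = Mul(Add(-3, 121, 5), -4) = Mul(123, -4) = -492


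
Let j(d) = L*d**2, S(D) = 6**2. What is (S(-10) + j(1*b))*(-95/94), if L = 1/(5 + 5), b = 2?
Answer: -1729/47 ≈ -36.787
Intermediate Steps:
L = 1/10 ≈ 0.10000
S(D) = 36
j(d) = d**2/10
(S(-10) + j(1*b))*(-95/94) = (36 + (1*2)**2/10)*(-95/94) = (36 + (1/10)*2**2)*(-95*1/94) = (36 + (1/10)*4)*(-95/94) = (36 + 2/5)*(-95/94) = (182/5)*(-95/94) = -1729/47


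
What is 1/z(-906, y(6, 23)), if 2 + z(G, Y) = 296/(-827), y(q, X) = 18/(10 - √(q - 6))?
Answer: -827/1950 ≈ -0.42410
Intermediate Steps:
y(q, X) = 18/(10 - √(-6 + q))
z(G, Y) = -1950/827 (z(G, Y) = -2 + 296/(-827) = -2 + 296*(-1/827) = -2 - 296/827 = -1950/827)
1/z(-906, y(6, 23)) = 1/(-1950/827) = -827/1950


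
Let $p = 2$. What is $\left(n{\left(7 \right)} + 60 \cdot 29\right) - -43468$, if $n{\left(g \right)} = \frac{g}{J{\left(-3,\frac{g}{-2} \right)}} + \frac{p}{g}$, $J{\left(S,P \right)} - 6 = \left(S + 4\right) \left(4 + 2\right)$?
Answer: $\frac{3797545}{84} \approx 45209.0$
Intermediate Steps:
$J{\left(S,P \right)} = 30 + 6 S$ ($J{\left(S,P \right)} = 6 + \left(S + 4\right) \left(4 + 2\right) = 6 + \left(4 + S\right) 6 = 6 + \left(24 + 6 S\right) = 30 + 6 S$)
$n{\left(g \right)} = \frac{2}{g} + \frac{g}{12}$ ($n{\left(g \right)} = \frac{g}{30 + 6 \left(-3\right)} + \frac{2}{g} = \frac{g}{30 - 18} + \frac{2}{g} = \frac{g}{12} + \frac{2}{g} = \frac{2}{g} + \frac{g}{12}$)
$\left(n{\left(7 \right)} + 60 \cdot 29\right) - -43468 = \left(\left(\frac{2}{7} + \frac{1}{12} \cdot 7\right) + 60 \cdot 29\right) - -43468 = \left(\left(2 \cdot \frac{1}{7} + \frac{7}{12}\right) + 1740\right) + 43468 = \left(\left(\frac{2}{7} + \frac{7}{12}\right) + 1740\right) + 43468 = \left(\frac{73}{84} + 1740\right) + 43468 = \frac{146233}{84} + 43468 = \frac{3797545}{84}$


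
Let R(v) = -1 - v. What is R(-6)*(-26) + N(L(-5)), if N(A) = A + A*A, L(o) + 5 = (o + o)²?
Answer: 8990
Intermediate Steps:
L(o) = -5 + 4*o² (L(o) = -5 + (o + o)² = -5 + (2*o)² = -5 + 4*o²)
N(A) = A + A²
R(-6)*(-26) + N(L(-5)) = (-1 - 1*(-6))*(-26) + (-5 + 4*(-5)²)*(1 + (-5 + 4*(-5)²)) = (-1 + 6)*(-26) + (-5 + 4*25)*(1 + (-5 + 4*25)) = 5*(-26) + (-5 + 100)*(1 + (-5 + 100)) = -130 + 95*(1 + 95) = -130 + 95*96 = -130 + 9120 = 8990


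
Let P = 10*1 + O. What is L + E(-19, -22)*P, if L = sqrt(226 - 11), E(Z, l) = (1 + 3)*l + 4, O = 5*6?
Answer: -3360 + sqrt(215) ≈ -3345.3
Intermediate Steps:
O = 30
E(Z, l) = 4 + 4*l (E(Z, l) = 4*l + 4 = 4 + 4*l)
P = 40 (P = 10*1 + 30 = 10 + 30 = 40)
L = sqrt(215) ≈ 14.663
L + E(-19, -22)*P = sqrt(215) + (4 + 4*(-22))*40 = sqrt(215) + (4 - 88)*40 = sqrt(215) - 84*40 = sqrt(215) - 3360 = -3360 + sqrt(215)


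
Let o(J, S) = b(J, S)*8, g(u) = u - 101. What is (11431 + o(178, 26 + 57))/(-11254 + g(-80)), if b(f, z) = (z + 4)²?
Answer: -71983/11435 ≈ -6.2950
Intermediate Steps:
b(f, z) = (4 + z)²
g(u) = -101 + u
o(J, S) = 8*(4 + S)² (o(J, S) = (4 + S)²*8 = 8*(4 + S)²)
(11431 + o(178, 26 + 57))/(-11254 + g(-80)) = (11431 + 8*(4 + (26 + 57))²)/(-11254 + (-101 - 80)) = (11431 + 8*(4 + 83)²)/(-11254 - 181) = (11431 + 8*87²)/(-11435) = (11431 + 8*7569)*(-1/11435) = (11431 + 60552)*(-1/11435) = 71983*(-1/11435) = -71983/11435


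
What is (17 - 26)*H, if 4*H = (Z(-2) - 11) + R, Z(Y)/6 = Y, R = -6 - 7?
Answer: 81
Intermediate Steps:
R = -13
Z(Y) = 6*Y
H = -9 (H = ((6*(-2) - 11) - 13)/4 = ((-12 - 11) - 13)/4 = (-23 - 13)/4 = (¼)*(-36) = -9)
(17 - 26)*H = (17 - 26)*(-9) = -9*(-9) = 81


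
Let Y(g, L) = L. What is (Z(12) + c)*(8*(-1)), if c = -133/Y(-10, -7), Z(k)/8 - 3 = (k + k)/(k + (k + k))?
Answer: -1160/3 ≈ -386.67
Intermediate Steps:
Z(k) = 88/3 (Z(k) = 24 + 8*((k + k)/(k + (k + k))) = 24 + 8*((2*k)/(k + 2*k)) = 24 + 8*((2*k)/((3*k))) = 24 + 8*((2*k)*(1/(3*k))) = 24 + 8*(⅔) = 24 + 16/3 = 88/3)
c = 19 (c = -133/(-7) = -133*(-⅐) = 19)
(Z(12) + c)*(8*(-1)) = (88/3 + 19)*(8*(-1)) = (145/3)*(-8) = -1160/3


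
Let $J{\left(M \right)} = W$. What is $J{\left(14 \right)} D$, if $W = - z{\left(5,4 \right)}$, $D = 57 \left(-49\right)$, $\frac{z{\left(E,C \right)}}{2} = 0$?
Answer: $0$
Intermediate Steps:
$z{\left(E,C \right)} = 0$ ($z{\left(E,C \right)} = 2 \cdot 0 = 0$)
$D = -2793$
$W = 0$ ($W = \left(-1\right) 0 = 0$)
$J{\left(M \right)} = 0$
$J{\left(14 \right)} D = 0 \left(-2793\right) = 0$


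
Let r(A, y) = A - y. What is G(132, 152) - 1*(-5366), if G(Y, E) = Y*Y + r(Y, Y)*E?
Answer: 22790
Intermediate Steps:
G(Y, E) = Y**2 (G(Y, E) = Y*Y + (Y - Y)*E = Y**2 + 0*E = Y**2 + 0 = Y**2)
G(132, 152) - 1*(-5366) = 132**2 - 1*(-5366) = 17424 + 5366 = 22790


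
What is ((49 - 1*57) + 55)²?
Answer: 2209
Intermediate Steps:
((49 - 1*57) + 55)² = ((49 - 57) + 55)² = (-8 + 55)² = 47² = 2209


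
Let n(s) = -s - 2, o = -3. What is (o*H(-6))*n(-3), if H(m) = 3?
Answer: -9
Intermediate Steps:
n(s) = -2 - s
(o*H(-6))*n(-3) = (-3*3)*(-2 - 1*(-3)) = -9*(-2 + 3) = -9*1 = -9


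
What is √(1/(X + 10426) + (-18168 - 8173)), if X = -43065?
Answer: 30*I*√31179090169/32639 ≈ 162.3*I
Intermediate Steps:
√(1/(X + 10426) + (-18168 - 8173)) = √(1/(-43065 + 10426) + (-18168 - 8173)) = √(1/(-32639) - 26341) = √(-1/32639 - 26341) = √(-859743900/32639) = 30*I*√31179090169/32639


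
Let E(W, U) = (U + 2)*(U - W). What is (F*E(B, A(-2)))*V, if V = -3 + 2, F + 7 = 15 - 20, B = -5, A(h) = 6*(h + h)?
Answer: 5016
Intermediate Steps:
A(h) = 12*h (A(h) = 6*(2*h) = 12*h)
F = -12 (F = -7 + (15 - 20) = -7 - 5 = -12)
V = -1
E(W, U) = (2 + U)*(U - W)
(F*E(B, A(-2)))*V = -12*((12*(-2))² - 2*(-5) + 2*(12*(-2)) - 1*12*(-2)*(-5))*(-1) = -12*((-24)² + 10 + 2*(-24) - 1*(-24)*(-5))*(-1) = -12*(576 + 10 - 48 - 120)*(-1) = -12*418*(-1) = -5016*(-1) = 5016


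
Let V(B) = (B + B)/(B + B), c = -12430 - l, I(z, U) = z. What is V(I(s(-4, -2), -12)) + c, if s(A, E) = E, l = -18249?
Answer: 5820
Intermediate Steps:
c = 5819 (c = -12430 - 1*(-18249) = -12430 + 18249 = 5819)
V(B) = 1 (V(B) = (2*B)/((2*B)) = (2*B)*(1/(2*B)) = 1)
V(I(s(-4, -2), -12)) + c = 1 + 5819 = 5820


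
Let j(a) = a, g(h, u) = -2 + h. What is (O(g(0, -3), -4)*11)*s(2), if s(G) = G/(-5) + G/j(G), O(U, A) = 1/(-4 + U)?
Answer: -11/10 ≈ -1.1000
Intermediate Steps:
s(G) = 1 - G/5 (s(G) = G/(-5) + G/G = G*(-1/5) + 1 = -G/5 + 1 = 1 - G/5)
(O(g(0, -3), -4)*11)*s(2) = (11/(-4 + (-2 + 0)))*(1 - 1/5*2) = (11/(-4 - 2))*(1 - 2/5) = (11/(-6))*(3/5) = -1/6*11*(3/5) = -11/6*3/5 = -11/10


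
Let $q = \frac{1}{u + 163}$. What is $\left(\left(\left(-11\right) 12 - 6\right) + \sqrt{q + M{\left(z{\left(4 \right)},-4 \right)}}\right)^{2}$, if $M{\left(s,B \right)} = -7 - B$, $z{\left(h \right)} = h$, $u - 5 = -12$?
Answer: $\frac{\left(10764 - i \sqrt{18213}\right)^{2}}{6084} \approx 19041.0 - 477.54 i$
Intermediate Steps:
$u = -7$ ($u = 5 - 12 = -7$)
$q = \frac{1}{156}$ ($q = \frac{1}{-7 + 163} = \frac{1}{156} \approx 0.0064103$)
$\left(\left(\left(-11\right) 12 - 6\right) + \sqrt{q + M{\left(z{\left(4 \right)},-4 \right)}}\right)^{2} = \left(\left(\left(-11\right) 12 - 6\right) + \sqrt{\frac{1}{156} - 3}\right)^{2} = \left(\left(-132 - 6\right) + \sqrt{\frac{1}{156} + \left(-7 + 4\right)}\right)^{2} = \left(-138 + \sqrt{\frac{1}{156} - 3}\right)^{2} = \left(-138 + \sqrt{- \frac{467}{156}}\right)^{2} = \left(-138 + \frac{i \sqrt{18213}}{78}\right)^{2}$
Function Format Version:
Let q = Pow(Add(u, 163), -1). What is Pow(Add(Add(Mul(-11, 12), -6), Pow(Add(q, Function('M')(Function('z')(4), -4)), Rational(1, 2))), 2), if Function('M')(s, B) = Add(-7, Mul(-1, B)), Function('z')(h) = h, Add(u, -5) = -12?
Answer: Mul(Rational(1, 6084), Pow(Add(10764, Mul(-1, I, Pow(18213, Rational(1, 2)))), 2)) ≈ Add(19041., Mul(-477.54, I))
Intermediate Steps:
u = -7 (u = Add(5, -12) = -7)
q = Rational(1, 156) (q = Pow(Add(-7, 163), -1) = Pow(156, -1) = Rational(1, 156) ≈ 0.0064103)
Pow(Add(Add(Mul(-11, 12), -6), Pow(Add(q, Function('M')(Function('z')(4), -4)), Rational(1, 2))), 2) = Pow(Add(Add(Mul(-11, 12), -6), Pow(Add(Rational(1, 156), Add(-7, Mul(-1, -4))), Rational(1, 2))), 2) = Pow(Add(Add(-132, -6), Pow(Add(Rational(1, 156), Add(-7, 4)), Rational(1, 2))), 2) = Pow(Add(-138, Pow(Add(Rational(1, 156), -3), Rational(1, 2))), 2) = Pow(Add(-138, Pow(Rational(-467, 156), Rational(1, 2))), 2) = Pow(Add(-138, Mul(Rational(1, 78), I, Pow(18213, Rational(1, 2)))), 2)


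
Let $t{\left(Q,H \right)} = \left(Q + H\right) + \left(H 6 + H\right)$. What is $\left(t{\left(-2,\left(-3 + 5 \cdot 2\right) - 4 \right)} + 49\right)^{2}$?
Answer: $5041$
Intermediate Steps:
$t{\left(Q,H \right)} = Q + 8 H$ ($t{\left(Q,H \right)} = \left(H + Q\right) + \left(6 H + H\right) = \left(H + Q\right) + 7 H = Q + 8 H$)
$\left(t{\left(-2,\left(-3 + 5 \cdot 2\right) - 4 \right)} + 49\right)^{2} = \left(\left(-2 + 8 \left(\left(-3 + 5 \cdot 2\right) - 4\right)\right) + 49\right)^{2} = \left(\left(-2 + 8 \left(\left(-3 + 10\right) - 4\right)\right) + 49\right)^{2} = \left(\left(-2 + 8 \left(7 - 4\right)\right) + 49\right)^{2} = \left(\left(-2 + 8 \cdot 3\right) + 49\right)^{2} = \left(\left(-2 + 24\right) + 49\right)^{2} = \left(22 + 49\right)^{2} = 71^{2} = 5041$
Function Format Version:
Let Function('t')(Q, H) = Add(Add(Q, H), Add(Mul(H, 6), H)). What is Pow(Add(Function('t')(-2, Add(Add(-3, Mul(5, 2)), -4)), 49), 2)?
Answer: 5041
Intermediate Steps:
Function('t')(Q, H) = Add(Q, Mul(8, H)) (Function('t')(Q, H) = Add(Add(H, Q), Add(Mul(6, H), H)) = Add(Add(H, Q), Mul(7, H)) = Add(Q, Mul(8, H)))
Pow(Add(Function('t')(-2, Add(Add(-3, Mul(5, 2)), -4)), 49), 2) = Pow(Add(Add(-2, Mul(8, Add(Add(-3, Mul(5, 2)), -4))), 49), 2) = Pow(Add(Add(-2, Mul(8, Add(Add(-3, 10), -4))), 49), 2) = Pow(Add(Add(-2, Mul(8, Add(7, -4))), 49), 2) = Pow(Add(Add(-2, Mul(8, 3)), 49), 2) = Pow(Add(Add(-2, 24), 49), 2) = Pow(Add(22, 49), 2) = Pow(71, 2) = 5041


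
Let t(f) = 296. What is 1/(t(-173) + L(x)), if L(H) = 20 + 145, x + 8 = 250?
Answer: 1/461 ≈ 0.0021692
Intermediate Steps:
x = 242 (x = -8 + 250 = 242)
L(H) = 165
1/(t(-173) + L(x)) = 1/(296 + 165) = 1/461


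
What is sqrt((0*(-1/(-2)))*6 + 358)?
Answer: sqrt(358) ≈ 18.921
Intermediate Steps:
sqrt((0*(-1/(-2)))*6 + 358) = sqrt((0*(-1*(-1/2)))*6 + 358) = sqrt((0*(1/2))*6 + 358) = sqrt(0*6 + 358) = sqrt(0 + 358) = sqrt(358)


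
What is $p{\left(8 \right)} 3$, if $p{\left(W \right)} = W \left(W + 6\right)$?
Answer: $336$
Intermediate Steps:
$p{\left(W \right)} = W \left(6 + W\right)$
$p{\left(8 \right)} 3 = 8 \left(6 + 8\right) 3 = 8 \cdot 14 \cdot 3 = 112 \cdot 3 = 336$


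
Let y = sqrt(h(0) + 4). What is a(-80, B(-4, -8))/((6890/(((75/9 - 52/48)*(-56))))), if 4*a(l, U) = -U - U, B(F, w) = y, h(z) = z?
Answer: 203/3445 ≈ 0.058926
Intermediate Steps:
y = 2 (y = sqrt(0 + 4) = sqrt(4) = 2)
B(F, w) = 2
a(l, U) = -U/2 (a(l, U) = (-U - U)/4 = (-2*U)/4 = -U/2)
a(-80, B(-4, -8))/((6890/(((75/9 - 52/48)*(-56))))) = (-1/2*2)/((6890/(((75/9 - 52/48)*(-56))))) = -1/(6890/(((75*(1/9) - 52*1/48)*(-56)))) = -1/(6890/(((25/3 - 13/12)*(-56)))) = -1/(6890/(((29/4)*(-56)))) = -1/(6890/(-406)) = -1/(6890*(-1/406)) = -1/(-3445/203) = -1*(-203/3445) = 203/3445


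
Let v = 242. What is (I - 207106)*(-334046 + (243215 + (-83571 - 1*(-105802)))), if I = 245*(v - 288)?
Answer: 14980593600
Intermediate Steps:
I = -11270 (I = 245*(242 - 288) = 245*(-46) = -11270)
(I - 207106)*(-334046 + (243215 + (-83571 - 1*(-105802)))) = (-11270 - 207106)*(-334046 + (243215 + (-83571 - 1*(-105802)))) = -218376*(-334046 + (243215 + (-83571 + 105802))) = -218376*(-334046 + (243215 + 22231)) = -218376*(-334046 + 265446) = -218376*(-68600) = 14980593600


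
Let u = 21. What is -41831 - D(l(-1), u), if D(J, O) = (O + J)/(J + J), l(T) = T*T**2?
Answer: -41821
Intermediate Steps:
l(T) = T**3
D(J, O) = (J + O)/(2*J) (D(J, O) = (J + O)/((2*J)) = (J + O)*(1/(2*J)) = (J + O)/(2*J))
-41831 - D(l(-1), u) = -41831 - ((-1)**3 + 21)/(2*((-1)**3)) = -41831 - (-1 + 21)/(2*(-1)) = -41831 - (-1)*20/2 = -41831 - 1*(-10) = -41831 + 10 = -41821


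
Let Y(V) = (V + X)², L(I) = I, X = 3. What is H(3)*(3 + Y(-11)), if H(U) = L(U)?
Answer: 201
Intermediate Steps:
H(U) = U
Y(V) = (3 + V)² (Y(V) = (V + 3)² = (3 + V)²)
H(3)*(3 + Y(-11)) = 3*(3 + (3 - 11)²) = 3*(3 + (-8)²) = 3*(3 + 64) = 3*67 = 201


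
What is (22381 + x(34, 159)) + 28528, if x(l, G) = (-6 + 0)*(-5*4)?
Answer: 51029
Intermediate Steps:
x(l, G) = 120 (x(l, G) = -6*(-20) = 120)
(22381 + x(34, 159)) + 28528 = (22381 + 120) + 28528 = 22501 + 28528 = 51029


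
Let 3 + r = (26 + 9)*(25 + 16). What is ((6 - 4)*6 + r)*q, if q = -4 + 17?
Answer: 18772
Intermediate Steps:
r = 1432 (r = -3 + (26 + 9)*(25 + 16) = -3 + 35*41 = -3 + 1435 = 1432)
q = 13
((6 - 4)*6 + r)*q = ((6 - 4)*6 + 1432)*13 = (2*6 + 1432)*13 = (12 + 1432)*13 = 1444*13 = 18772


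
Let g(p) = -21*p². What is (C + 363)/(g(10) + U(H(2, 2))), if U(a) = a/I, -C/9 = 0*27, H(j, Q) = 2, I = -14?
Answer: -2541/14701 ≈ -0.17285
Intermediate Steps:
C = 0 (C = -0*27 = -9*0 = 0)
U(a) = -a/14 (U(a) = a/(-14) = a*(-1/14) = -a/14)
(C + 363)/(g(10) + U(H(2, 2))) = (0 + 363)/(-21*10² - 1/14*2) = 363/(-21*100 - ⅐) = 363/(-2100 - ⅐) = 363/(-14701/7) = 363*(-7/14701) = -2541/14701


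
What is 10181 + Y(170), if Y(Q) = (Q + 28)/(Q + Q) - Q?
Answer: 1701969/170 ≈ 10012.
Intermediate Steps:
Y(Q) = -Q + (28 + Q)/(2*Q) (Y(Q) = (28 + Q)/((2*Q)) - Q = (28 + Q)*(1/(2*Q)) - Q = (28 + Q)/(2*Q) - Q = -Q + (28 + Q)/(2*Q))
10181 + Y(170) = 10181 + (½ - 1*170 + 14/170) = 10181 + (½ - 170 + 14*(1/170)) = 10181 + (½ - 170 + 7/85) = 10181 - 28801/170 = 1701969/170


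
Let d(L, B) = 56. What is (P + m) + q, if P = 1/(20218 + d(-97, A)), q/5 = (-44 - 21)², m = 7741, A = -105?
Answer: 585229285/20274 ≈ 28866.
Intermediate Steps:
q = 21125 (q = 5*(-44 - 21)² = 5*(-65)² = 5*4225 = 21125)
P = 1/20274 (P = 1/(20218 + 56) = 1/20274 ≈ 4.9324e-5)
(P + m) + q = (1/20274 + 7741) + 21125 = 156941035/20274 + 21125 = 585229285/20274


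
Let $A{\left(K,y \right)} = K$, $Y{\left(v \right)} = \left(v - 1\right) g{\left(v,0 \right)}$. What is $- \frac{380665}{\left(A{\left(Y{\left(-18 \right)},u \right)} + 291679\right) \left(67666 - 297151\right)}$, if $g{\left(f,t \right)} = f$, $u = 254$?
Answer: $\frac{76133}{13402887837} \approx 5.6803 \cdot 10^{-6}$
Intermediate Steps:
$Y{\left(v \right)} = v \left(-1 + v\right)$ ($Y{\left(v \right)} = \left(v - 1\right) v = \left(-1 + v\right) v = v \left(-1 + v\right)$)
$- \frac{380665}{\left(A{\left(Y{\left(-18 \right)},u \right)} + 291679\right) \left(67666 - 297151\right)} = - \frac{380665}{\left(- 18 \left(-1 - 18\right) + 291679\right) \left(67666 - 297151\right)} = - \frac{380665}{\left(\left(-18\right) \left(-19\right) + 291679\right) \left(-229485\right)} = - \frac{380665}{\left(342 + 291679\right) \left(-229485\right)} = - \frac{380665}{292021 \left(-229485\right)} = - \frac{380665}{-67014439185} = \left(-380665\right) \left(- \frac{1}{67014439185}\right) = \frac{76133}{13402887837}$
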